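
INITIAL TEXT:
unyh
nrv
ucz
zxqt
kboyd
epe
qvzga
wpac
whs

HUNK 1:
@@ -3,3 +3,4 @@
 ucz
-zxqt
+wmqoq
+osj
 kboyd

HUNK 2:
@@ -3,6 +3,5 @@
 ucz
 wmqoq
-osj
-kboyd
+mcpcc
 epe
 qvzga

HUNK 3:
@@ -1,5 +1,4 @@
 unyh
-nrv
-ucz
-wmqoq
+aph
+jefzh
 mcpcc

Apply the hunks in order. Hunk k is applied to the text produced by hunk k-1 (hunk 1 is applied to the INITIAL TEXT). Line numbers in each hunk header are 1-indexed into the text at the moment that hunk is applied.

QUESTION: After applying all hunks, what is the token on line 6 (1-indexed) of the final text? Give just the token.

Hunk 1: at line 3 remove [zxqt] add [wmqoq,osj] -> 10 lines: unyh nrv ucz wmqoq osj kboyd epe qvzga wpac whs
Hunk 2: at line 3 remove [osj,kboyd] add [mcpcc] -> 9 lines: unyh nrv ucz wmqoq mcpcc epe qvzga wpac whs
Hunk 3: at line 1 remove [nrv,ucz,wmqoq] add [aph,jefzh] -> 8 lines: unyh aph jefzh mcpcc epe qvzga wpac whs
Final line 6: qvzga

Answer: qvzga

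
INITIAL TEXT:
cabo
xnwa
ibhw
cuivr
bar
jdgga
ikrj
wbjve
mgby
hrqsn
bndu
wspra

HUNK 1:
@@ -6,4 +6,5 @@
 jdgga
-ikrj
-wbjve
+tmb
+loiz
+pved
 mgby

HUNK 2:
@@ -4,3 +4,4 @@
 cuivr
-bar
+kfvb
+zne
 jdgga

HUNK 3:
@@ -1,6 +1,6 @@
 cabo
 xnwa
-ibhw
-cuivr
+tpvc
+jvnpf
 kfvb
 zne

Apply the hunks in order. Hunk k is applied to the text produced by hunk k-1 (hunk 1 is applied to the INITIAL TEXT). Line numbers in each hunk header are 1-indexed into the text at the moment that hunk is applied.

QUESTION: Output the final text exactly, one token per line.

Answer: cabo
xnwa
tpvc
jvnpf
kfvb
zne
jdgga
tmb
loiz
pved
mgby
hrqsn
bndu
wspra

Derivation:
Hunk 1: at line 6 remove [ikrj,wbjve] add [tmb,loiz,pved] -> 13 lines: cabo xnwa ibhw cuivr bar jdgga tmb loiz pved mgby hrqsn bndu wspra
Hunk 2: at line 4 remove [bar] add [kfvb,zne] -> 14 lines: cabo xnwa ibhw cuivr kfvb zne jdgga tmb loiz pved mgby hrqsn bndu wspra
Hunk 3: at line 1 remove [ibhw,cuivr] add [tpvc,jvnpf] -> 14 lines: cabo xnwa tpvc jvnpf kfvb zne jdgga tmb loiz pved mgby hrqsn bndu wspra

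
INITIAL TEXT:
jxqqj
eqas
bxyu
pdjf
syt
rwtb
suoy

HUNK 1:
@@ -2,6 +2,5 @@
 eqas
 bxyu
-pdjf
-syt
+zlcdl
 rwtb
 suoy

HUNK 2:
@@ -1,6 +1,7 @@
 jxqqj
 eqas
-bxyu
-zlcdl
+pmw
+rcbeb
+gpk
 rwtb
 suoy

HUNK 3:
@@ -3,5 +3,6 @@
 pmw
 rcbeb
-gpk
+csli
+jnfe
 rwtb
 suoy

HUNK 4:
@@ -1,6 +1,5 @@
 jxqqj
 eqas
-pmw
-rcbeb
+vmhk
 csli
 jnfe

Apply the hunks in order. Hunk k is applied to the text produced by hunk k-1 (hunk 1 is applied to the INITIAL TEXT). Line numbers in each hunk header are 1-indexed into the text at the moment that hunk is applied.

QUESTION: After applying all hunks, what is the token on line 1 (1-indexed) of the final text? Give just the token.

Hunk 1: at line 2 remove [pdjf,syt] add [zlcdl] -> 6 lines: jxqqj eqas bxyu zlcdl rwtb suoy
Hunk 2: at line 1 remove [bxyu,zlcdl] add [pmw,rcbeb,gpk] -> 7 lines: jxqqj eqas pmw rcbeb gpk rwtb suoy
Hunk 3: at line 3 remove [gpk] add [csli,jnfe] -> 8 lines: jxqqj eqas pmw rcbeb csli jnfe rwtb suoy
Hunk 4: at line 1 remove [pmw,rcbeb] add [vmhk] -> 7 lines: jxqqj eqas vmhk csli jnfe rwtb suoy
Final line 1: jxqqj

Answer: jxqqj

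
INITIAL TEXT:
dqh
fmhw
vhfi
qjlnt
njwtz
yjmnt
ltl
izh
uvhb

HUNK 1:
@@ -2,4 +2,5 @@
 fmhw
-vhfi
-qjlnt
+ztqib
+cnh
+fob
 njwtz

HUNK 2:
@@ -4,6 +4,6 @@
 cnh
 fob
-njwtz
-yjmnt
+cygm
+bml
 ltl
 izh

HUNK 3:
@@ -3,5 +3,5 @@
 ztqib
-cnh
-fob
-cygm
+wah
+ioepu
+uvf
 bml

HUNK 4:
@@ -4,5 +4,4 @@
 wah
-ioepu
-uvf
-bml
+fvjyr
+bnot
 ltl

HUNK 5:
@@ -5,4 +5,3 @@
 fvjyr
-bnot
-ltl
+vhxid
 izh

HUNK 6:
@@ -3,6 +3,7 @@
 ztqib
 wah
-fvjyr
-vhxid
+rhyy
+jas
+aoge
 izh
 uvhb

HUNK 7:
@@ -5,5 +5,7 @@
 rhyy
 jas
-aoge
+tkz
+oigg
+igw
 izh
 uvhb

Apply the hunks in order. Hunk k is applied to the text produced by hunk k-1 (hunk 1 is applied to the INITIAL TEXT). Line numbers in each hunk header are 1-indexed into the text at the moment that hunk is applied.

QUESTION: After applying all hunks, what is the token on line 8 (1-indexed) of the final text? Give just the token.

Answer: oigg

Derivation:
Hunk 1: at line 2 remove [vhfi,qjlnt] add [ztqib,cnh,fob] -> 10 lines: dqh fmhw ztqib cnh fob njwtz yjmnt ltl izh uvhb
Hunk 2: at line 4 remove [njwtz,yjmnt] add [cygm,bml] -> 10 lines: dqh fmhw ztqib cnh fob cygm bml ltl izh uvhb
Hunk 3: at line 3 remove [cnh,fob,cygm] add [wah,ioepu,uvf] -> 10 lines: dqh fmhw ztqib wah ioepu uvf bml ltl izh uvhb
Hunk 4: at line 4 remove [ioepu,uvf,bml] add [fvjyr,bnot] -> 9 lines: dqh fmhw ztqib wah fvjyr bnot ltl izh uvhb
Hunk 5: at line 5 remove [bnot,ltl] add [vhxid] -> 8 lines: dqh fmhw ztqib wah fvjyr vhxid izh uvhb
Hunk 6: at line 3 remove [fvjyr,vhxid] add [rhyy,jas,aoge] -> 9 lines: dqh fmhw ztqib wah rhyy jas aoge izh uvhb
Hunk 7: at line 5 remove [aoge] add [tkz,oigg,igw] -> 11 lines: dqh fmhw ztqib wah rhyy jas tkz oigg igw izh uvhb
Final line 8: oigg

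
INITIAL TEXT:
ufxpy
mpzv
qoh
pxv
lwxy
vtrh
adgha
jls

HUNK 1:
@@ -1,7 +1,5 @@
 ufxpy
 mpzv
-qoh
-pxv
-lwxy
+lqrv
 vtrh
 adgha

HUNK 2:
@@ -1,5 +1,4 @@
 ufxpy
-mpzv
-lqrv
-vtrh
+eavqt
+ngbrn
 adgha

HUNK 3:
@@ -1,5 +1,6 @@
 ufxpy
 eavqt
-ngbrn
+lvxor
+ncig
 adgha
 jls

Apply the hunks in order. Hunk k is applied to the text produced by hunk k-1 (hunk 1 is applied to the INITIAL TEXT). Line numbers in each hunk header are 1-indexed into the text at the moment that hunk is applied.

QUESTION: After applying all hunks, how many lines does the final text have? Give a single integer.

Hunk 1: at line 1 remove [qoh,pxv,lwxy] add [lqrv] -> 6 lines: ufxpy mpzv lqrv vtrh adgha jls
Hunk 2: at line 1 remove [mpzv,lqrv,vtrh] add [eavqt,ngbrn] -> 5 lines: ufxpy eavqt ngbrn adgha jls
Hunk 3: at line 1 remove [ngbrn] add [lvxor,ncig] -> 6 lines: ufxpy eavqt lvxor ncig adgha jls
Final line count: 6

Answer: 6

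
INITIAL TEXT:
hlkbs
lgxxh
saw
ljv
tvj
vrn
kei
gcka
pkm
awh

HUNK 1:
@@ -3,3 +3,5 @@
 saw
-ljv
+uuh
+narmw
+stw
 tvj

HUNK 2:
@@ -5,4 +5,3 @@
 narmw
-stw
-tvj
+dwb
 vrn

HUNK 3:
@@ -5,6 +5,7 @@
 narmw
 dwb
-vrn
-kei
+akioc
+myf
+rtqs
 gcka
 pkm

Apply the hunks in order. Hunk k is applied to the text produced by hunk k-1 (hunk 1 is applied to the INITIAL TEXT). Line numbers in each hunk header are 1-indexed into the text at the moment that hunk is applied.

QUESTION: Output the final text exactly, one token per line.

Answer: hlkbs
lgxxh
saw
uuh
narmw
dwb
akioc
myf
rtqs
gcka
pkm
awh

Derivation:
Hunk 1: at line 3 remove [ljv] add [uuh,narmw,stw] -> 12 lines: hlkbs lgxxh saw uuh narmw stw tvj vrn kei gcka pkm awh
Hunk 2: at line 5 remove [stw,tvj] add [dwb] -> 11 lines: hlkbs lgxxh saw uuh narmw dwb vrn kei gcka pkm awh
Hunk 3: at line 5 remove [vrn,kei] add [akioc,myf,rtqs] -> 12 lines: hlkbs lgxxh saw uuh narmw dwb akioc myf rtqs gcka pkm awh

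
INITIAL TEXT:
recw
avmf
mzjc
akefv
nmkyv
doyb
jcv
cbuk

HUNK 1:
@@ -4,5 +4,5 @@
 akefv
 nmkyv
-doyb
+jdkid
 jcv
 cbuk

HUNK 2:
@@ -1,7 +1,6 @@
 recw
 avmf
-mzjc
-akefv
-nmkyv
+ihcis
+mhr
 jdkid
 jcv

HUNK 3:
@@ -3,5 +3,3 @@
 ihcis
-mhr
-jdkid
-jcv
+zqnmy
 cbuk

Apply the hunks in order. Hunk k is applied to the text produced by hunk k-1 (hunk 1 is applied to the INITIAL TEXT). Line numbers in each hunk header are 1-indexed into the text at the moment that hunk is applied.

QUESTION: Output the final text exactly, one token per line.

Answer: recw
avmf
ihcis
zqnmy
cbuk

Derivation:
Hunk 1: at line 4 remove [doyb] add [jdkid] -> 8 lines: recw avmf mzjc akefv nmkyv jdkid jcv cbuk
Hunk 2: at line 1 remove [mzjc,akefv,nmkyv] add [ihcis,mhr] -> 7 lines: recw avmf ihcis mhr jdkid jcv cbuk
Hunk 3: at line 3 remove [mhr,jdkid,jcv] add [zqnmy] -> 5 lines: recw avmf ihcis zqnmy cbuk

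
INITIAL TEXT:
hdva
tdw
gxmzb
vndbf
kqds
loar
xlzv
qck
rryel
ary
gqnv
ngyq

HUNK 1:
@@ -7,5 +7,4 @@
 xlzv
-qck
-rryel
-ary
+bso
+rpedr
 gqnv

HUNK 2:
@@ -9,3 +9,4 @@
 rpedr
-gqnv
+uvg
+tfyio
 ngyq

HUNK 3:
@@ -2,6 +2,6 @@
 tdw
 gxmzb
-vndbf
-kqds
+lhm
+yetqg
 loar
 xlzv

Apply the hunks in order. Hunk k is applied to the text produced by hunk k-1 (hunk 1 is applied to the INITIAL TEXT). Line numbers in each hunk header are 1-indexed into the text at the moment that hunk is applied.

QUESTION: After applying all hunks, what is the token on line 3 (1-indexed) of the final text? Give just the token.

Answer: gxmzb

Derivation:
Hunk 1: at line 7 remove [qck,rryel,ary] add [bso,rpedr] -> 11 lines: hdva tdw gxmzb vndbf kqds loar xlzv bso rpedr gqnv ngyq
Hunk 2: at line 9 remove [gqnv] add [uvg,tfyio] -> 12 lines: hdva tdw gxmzb vndbf kqds loar xlzv bso rpedr uvg tfyio ngyq
Hunk 3: at line 2 remove [vndbf,kqds] add [lhm,yetqg] -> 12 lines: hdva tdw gxmzb lhm yetqg loar xlzv bso rpedr uvg tfyio ngyq
Final line 3: gxmzb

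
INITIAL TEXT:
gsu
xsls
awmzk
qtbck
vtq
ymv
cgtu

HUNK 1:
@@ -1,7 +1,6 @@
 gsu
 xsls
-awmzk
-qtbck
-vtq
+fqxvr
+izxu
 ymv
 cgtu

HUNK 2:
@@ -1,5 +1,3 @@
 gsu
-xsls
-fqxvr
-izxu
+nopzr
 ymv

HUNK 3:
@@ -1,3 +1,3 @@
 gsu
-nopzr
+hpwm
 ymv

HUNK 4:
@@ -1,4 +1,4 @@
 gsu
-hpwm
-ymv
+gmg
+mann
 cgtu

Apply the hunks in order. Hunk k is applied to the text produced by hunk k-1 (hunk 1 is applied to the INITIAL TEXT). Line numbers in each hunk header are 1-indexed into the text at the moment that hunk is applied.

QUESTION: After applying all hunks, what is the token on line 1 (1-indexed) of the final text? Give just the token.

Hunk 1: at line 1 remove [awmzk,qtbck,vtq] add [fqxvr,izxu] -> 6 lines: gsu xsls fqxvr izxu ymv cgtu
Hunk 2: at line 1 remove [xsls,fqxvr,izxu] add [nopzr] -> 4 lines: gsu nopzr ymv cgtu
Hunk 3: at line 1 remove [nopzr] add [hpwm] -> 4 lines: gsu hpwm ymv cgtu
Hunk 4: at line 1 remove [hpwm,ymv] add [gmg,mann] -> 4 lines: gsu gmg mann cgtu
Final line 1: gsu

Answer: gsu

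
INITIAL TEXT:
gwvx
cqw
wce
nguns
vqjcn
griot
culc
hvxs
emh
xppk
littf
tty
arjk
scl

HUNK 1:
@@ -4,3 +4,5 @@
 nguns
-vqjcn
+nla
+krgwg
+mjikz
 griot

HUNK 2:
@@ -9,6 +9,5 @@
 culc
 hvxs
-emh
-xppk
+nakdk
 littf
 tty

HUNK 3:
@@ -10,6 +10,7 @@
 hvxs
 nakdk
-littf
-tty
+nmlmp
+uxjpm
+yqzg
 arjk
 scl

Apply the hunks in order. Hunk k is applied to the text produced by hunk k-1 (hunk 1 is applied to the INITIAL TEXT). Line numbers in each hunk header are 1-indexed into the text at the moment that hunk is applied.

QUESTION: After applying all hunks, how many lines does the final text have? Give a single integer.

Answer: 16

Derivation:
Hunk 1: at line 4 remove [vqjcn] add [nla,krgwg,mjikz] -> 16 lines: gwvx cqw wce nguns nla krgwg mjikz griot culc hvxs emh xppk littf tty arjk scl
Hunk 2: at line 9 remove [emh,xppk] add [nakdk] -> 15 lines: gwvx cqw wce nguns nla krgwg mjikz griot culc hvxs nakdk littf tty arjk scl
Hunk 3: at line 10 remove [littf,tty] add [nmlmp,uxjpm,yqzg] -> 16 lines: gwvx cqw wce nguns nla krgwg mjikz griot culc hvxs nakdk nmlmp uxjpm yqzg arjk scl
Final line count: 16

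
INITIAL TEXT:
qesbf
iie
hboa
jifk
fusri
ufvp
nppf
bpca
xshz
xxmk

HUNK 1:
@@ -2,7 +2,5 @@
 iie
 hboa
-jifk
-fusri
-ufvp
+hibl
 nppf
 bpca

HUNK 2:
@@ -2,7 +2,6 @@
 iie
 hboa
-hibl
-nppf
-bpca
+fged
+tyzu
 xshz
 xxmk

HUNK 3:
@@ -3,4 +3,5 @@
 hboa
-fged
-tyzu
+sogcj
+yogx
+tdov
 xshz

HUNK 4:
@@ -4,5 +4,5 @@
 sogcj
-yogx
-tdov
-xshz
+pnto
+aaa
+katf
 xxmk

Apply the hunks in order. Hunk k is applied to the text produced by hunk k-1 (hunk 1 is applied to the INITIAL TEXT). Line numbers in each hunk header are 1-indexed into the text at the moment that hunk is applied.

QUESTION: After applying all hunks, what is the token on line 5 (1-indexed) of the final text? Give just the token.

Answer: pnto

Derivation:
Hunk 1: at line 2 remove [jifk,fusri,ufvp] add [hibl] -> 8 lines: qesbf iie hboa hibl nppf bpca xshz xxmk
Hunk 2: at line 2 remove [hibl,nppf,bpca] add [fged,tyzu] -> 7 lines: qesbf iie hboa fged tyzu xshz xxmk
Hunk 3: at line 3 remove [fged,tyzu] add [sogcj,yogx,tdov] -> 8 lines: qesbf iie hboa sogcj yogx tdov xshz xxmk
Hunk 4: at line 4 remove [yogx,tdov,xshz] add [pnto,aaa,katf] -> 8 lines: qesbf iie hboa sogcj pnto aaa katf xxmk
Final line 5: pnto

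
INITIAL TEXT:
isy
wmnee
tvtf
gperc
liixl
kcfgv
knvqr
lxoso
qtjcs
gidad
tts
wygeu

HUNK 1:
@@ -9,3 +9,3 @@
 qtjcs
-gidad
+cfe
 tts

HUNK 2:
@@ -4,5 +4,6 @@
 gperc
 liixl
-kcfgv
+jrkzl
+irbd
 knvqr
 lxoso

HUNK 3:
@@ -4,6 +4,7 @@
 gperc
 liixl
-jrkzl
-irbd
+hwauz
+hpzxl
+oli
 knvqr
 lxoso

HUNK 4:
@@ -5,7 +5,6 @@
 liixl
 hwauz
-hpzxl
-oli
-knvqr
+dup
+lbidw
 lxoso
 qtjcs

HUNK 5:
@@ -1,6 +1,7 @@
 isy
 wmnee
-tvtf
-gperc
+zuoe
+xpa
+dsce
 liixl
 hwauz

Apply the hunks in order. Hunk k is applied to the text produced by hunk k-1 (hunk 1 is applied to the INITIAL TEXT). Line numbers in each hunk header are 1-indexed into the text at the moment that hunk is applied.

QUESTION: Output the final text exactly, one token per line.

Answer: isy
wmnee
zuoe
xpa
dsce
liixl
hwauz
dup
lbidw
lxoso
qtjcs
cfe
tts
wygeu

Derivation:
Hunk 1: at line 9 remove [gidad] add [cfe] -> 12 lines: isy wmnee tvtf gperc liixl kcfgv knvqr lxoso qtjcs cfe tts wygeu
Hunk 2: at line 4 remove [kcfgv] add [jrkzl,irbd] -> 13 lines: isy wmnee tvtf gperc liixl jrkzl irbd knvqr lxoso qtjcs cfe tts wygeu
Hunk 3: at line 4 remove [jrkzl,irbd] add [hwauz,hpzxl,oli] -> 14 lines: isy wmnee tvtf gperc liixl hwauz hpzxl oli knvqr lxoso qtjcs cfe tts wygeu
Hunk 4: at line 5 remove [hpzxl,oli,knvqr] add [dup,lbidw] -> 13 lines: isy wmnee tvtf gperc liixl hwauz dup lbidw lxoso qtjcs cfe tts wygeu
Hunk 5: at line 1 remove [tvtf,gperc] add [zuoe,xpa,dsce] -> 14 lines: isy wmnee zuoe xpa dsce liixl hwauz dup lbidw lxoso qtjcs cfe tts wygeu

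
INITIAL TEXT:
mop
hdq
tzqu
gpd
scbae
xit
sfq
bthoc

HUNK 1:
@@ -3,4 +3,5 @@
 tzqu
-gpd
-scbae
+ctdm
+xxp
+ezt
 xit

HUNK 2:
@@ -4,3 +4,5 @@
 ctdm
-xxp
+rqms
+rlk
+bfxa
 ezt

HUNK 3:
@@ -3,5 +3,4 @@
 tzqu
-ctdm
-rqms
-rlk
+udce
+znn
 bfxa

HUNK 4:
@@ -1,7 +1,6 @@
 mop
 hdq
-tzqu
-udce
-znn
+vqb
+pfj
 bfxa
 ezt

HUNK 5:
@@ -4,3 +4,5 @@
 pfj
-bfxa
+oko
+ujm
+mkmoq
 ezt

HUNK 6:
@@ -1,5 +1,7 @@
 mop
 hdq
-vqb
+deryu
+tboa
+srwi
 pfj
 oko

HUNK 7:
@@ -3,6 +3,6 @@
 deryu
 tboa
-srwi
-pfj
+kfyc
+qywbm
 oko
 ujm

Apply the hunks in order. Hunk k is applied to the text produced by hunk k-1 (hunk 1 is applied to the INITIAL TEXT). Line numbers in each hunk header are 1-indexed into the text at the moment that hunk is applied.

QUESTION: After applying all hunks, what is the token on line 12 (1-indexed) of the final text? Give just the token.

Hunk 1: at line 3 remove [gpd,scbae] add [ctdm,xxp,ezt] -> 9 lines: mop hdq tzqu ctdm xxp ezt xit sfq bthoc
Hunk 2: at line 4 remove [xxp] add [rqms,rlk,bfxa] -> 11 lines: mop hdq tzqu ctdm rqms rlk bfxa ezt xit sfq bthoc
Hunk 3: at line 3 remove [ctdm,rqms,rlk] add [udce,znn] -> 10 lines: mop hdq tzqu udce znn bfxa ezt xit sfq bthoc
Hunk 4: at line 1 remove [tzqu,udce,znn] add [vqb,pfj] -> 9 lines: mop hdq vqb pfj bfxa ezt xit sfq bthoc
Hunk 5: at line 4 remove [bfxa] add [oko,ujm,mkmoq] -> 11 lines: mop hdq vqb pfj oko ujm mkmoq ezt xit sfq bthoc
Hunk 6: at line 1 remove [vqb] add [deryu,tboa,srwi] -> 13 lines: mop hdq deryu tboa srwi pfj oko ujm mkmoq ezt xit sfq bthoc
Hunk 7: at line 3 remove [srwi,pfj] add [kfyc,qywbm] -> 13 lines: mop hdq deryu tboa kfyc qywbm oko ujm mkmoq ezt xit sfq bthoc
Final line 12: sfq

Answer: sfq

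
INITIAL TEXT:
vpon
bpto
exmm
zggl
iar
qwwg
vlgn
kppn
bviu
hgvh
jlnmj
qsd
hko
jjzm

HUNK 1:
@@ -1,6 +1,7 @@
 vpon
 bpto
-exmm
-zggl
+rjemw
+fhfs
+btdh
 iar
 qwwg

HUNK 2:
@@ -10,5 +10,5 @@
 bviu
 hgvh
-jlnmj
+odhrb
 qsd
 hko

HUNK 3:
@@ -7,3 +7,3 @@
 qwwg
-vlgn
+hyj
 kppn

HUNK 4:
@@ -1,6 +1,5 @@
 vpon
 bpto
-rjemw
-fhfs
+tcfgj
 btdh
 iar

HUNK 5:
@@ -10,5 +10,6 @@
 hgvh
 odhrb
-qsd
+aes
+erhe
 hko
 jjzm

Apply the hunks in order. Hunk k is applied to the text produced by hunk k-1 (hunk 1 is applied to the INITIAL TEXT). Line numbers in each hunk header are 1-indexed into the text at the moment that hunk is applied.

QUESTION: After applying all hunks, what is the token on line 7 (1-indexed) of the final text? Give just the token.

Answer: hyj

Derivation:
Hunk 1: at line 1 remove [exmm,zggl] add [rjemw,fhfs,btdh] -> 15 lines: vpon bpto rjemw fhfs btdh iar qwwg vlgn kppn bviu hgvh jlnmj qsd hko jjzm
Hunk 2: at line 10 remove [jlnmj] add [odhrb] -> 15 lines: vpon bpto rjemw fhfs btdh iar qwwg vlgn kppn bviu hgvh odhrb qsd hko jjzm
Hunk 3: at line 7 remove [vlgn] add [hyj] -> 15 lines: vpon bpto rjemw fhfs btdh iar qwwg hyj kppn bviu hgvh odhrb qsd hko jjzm
Hunk 4: at line 1 remove [rjemw,fhfs] add [tcfgj] -> 14 lines: vpon bpto tcfgj btdh iar qwwg hyj kppn bviu hgvh odhrb qsd hko jjzm
Hunk 5: at line 10 remove [qsd] add [aes,erhe] -> 15 lines: vpon bpto tcfgj btdh iar qwwg hyj kppn bviu hgvh odhrb aes erhe hko jjzm
Final line 7: hyj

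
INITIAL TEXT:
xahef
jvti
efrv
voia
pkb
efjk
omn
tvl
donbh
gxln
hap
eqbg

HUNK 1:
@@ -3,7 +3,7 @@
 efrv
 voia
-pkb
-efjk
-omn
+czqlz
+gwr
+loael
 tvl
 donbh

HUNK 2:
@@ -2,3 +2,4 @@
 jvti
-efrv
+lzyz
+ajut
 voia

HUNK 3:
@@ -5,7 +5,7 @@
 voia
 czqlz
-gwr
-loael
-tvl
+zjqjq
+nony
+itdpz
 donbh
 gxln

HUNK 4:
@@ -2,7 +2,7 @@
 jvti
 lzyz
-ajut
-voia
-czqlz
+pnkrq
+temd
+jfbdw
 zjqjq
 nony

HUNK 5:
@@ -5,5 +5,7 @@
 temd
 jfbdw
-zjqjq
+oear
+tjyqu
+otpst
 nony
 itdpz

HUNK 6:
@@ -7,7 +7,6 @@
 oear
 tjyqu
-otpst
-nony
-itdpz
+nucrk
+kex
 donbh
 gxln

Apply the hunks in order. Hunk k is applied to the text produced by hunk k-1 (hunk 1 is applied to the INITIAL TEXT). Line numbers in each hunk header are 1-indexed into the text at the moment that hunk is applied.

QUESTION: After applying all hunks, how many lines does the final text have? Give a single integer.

Answer: 14

Derivation:
Hunk 1: at line 3 remove [pkb,efjk,omn] add [czqlz,gwr,loael] -> 12 lines: xahef jvti efrv voia czqlz gwr loael tvl donbh gxln hap eqbg
Hunk 2: at line 2 remove [efrv] add [lzyz,ajut] -> 13 lines: xahef jvti lzyz ajut voia czqlz gwr loael tvl donbh gxln hap eqbg
Hunk 3: at line 5 remove [gwr,loael,tvl] add [zjqjq,nony,itdpz] -> 13 lines: xahef jvti lzyz ajut voia czqlz zjqjq nony itdpz donbh gxln hap eqbg
Hunk 4: at line 2 remove [ajut,voia,czqlz] add [pnkrq,temd,jfbdw] -> 13 lines: xahef jvti lzyz pnkrq temd jfbdw zjqjq nony itdpz donbh gxln hap eqbg
Hunk 5: at line 5 remove [zjqjq] add [oear,tjyqu,otpst] -> 15 lines: xahef jvti lzyz pnkrq temd jfbdw oear tjyqu otpst nony itdpz donbh gxln hap eqbg
Hunk 6: at line 7 remove [otpst,nony,itdpz] add [nucrk,kex] -> 14 lines: xahef jvti lzyz pnkrq temd jfbdw oear tjyqu nucrk kex donbh gxln hap eqbg
Final line count: 14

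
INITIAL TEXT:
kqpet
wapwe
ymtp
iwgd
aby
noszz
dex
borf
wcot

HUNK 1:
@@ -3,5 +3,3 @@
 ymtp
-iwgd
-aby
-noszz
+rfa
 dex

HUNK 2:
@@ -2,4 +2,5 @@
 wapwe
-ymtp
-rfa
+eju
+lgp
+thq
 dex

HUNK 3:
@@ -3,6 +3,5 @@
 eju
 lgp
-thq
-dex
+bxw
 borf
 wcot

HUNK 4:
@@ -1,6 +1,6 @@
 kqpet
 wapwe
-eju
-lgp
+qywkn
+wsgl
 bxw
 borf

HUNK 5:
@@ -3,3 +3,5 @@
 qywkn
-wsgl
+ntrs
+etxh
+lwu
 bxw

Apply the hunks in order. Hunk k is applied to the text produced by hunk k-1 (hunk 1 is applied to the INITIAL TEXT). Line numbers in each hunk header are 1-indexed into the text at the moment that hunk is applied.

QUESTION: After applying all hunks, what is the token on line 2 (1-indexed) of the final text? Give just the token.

Hunk 1: at line 3 remove [iwgd,aby,noszz] add [rfa] -> 7 lines: kqpet wapwe ymtp rfa dex borf wcot
Hunk 2: at line 2 remove [ymtp,rfa] add [eju,lgp,thq] -> 8 lines: kqpet wapwe eju lgp thq dex borf wcot
Hunk 3: at line 3 remove [thq,dex] add [bxw] -> 7 lines: kqpet wapwe eju lgp bxw borf wcot
Hunk 4: at line 1 remove [eju,lgp] add [qywkn,wsgl] -> 7 lines: kqpet wapwe qywkn wsgl bxw borf wcot
Hunk 5: at line 3 remove [wsgl] add [ntrs,etxh,lwu] -> 9 lines: kqpet wapwe qywkn ntrs etxh lwu bxw borf wcot
Final line 2: wapwe

Answer: wapwe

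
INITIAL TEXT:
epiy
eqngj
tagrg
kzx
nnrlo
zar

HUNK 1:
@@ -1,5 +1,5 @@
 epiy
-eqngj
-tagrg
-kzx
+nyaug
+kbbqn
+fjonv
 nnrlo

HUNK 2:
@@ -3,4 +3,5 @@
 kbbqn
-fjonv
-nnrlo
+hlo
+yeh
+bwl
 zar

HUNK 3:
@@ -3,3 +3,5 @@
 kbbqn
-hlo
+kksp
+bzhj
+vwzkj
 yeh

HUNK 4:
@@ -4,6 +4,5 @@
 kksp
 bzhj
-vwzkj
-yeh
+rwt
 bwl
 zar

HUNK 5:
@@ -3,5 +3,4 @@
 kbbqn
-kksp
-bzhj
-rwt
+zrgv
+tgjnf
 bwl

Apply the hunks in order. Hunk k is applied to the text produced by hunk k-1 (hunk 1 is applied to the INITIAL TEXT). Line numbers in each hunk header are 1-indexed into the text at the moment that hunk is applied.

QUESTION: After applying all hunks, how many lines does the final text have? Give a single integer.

Answer: 7

Derivation:
Hunk 1: at line 1 remove [eqngj,tagrg,kzx] add [nyaug,kbbqn,fjonv] -> 6 lines: epiy nyaug kbbqn fjonv nnrlo zar
Hunk 2: at line 3 remove [fjonv,nnrlo] add [hlo,yeh,bwl] -> 7 lines: epiy nyaug kbbqn hlo yeh bwl zar
Hunk 3: at line 3 remove [hlo] add [kksp,bzhj,vwzkj] -> 9 lines: epiy nyaug kbbqn kksp bzhj vwzkj yeh bwl zar
Hunk 4: at line 4 remove [vwzkj,yeh] add [rwt] -> 8 lines: epiy nyaug kbbqn kksp bzhj rwt bwl zar
Hunk 5: at line 3 remove [kksp,bzhj,rwt] add [zrgv,tgjnf] -> 7 lines: epiy nyaug kbbqn zrgv tgjnf bwl zar
Final line count: 7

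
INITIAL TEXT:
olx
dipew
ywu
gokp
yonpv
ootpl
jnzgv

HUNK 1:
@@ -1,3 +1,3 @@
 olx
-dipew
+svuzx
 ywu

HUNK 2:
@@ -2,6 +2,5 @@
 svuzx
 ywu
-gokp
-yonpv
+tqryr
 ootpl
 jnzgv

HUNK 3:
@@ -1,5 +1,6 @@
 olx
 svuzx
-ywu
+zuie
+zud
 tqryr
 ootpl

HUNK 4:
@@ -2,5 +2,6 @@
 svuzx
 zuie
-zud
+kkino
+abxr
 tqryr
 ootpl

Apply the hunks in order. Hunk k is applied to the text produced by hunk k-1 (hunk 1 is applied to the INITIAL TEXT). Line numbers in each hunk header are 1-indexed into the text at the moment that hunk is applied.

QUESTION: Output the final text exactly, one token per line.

Answer: olx
svuzx
zuie
kkino
abxr
tqryr
ootpl
jnzgv

Derivation:
Hunk 1: at line 1 remove [dipew] add [svuzx] -> 7 lines: olx svuzx ywu gokp yonpv ootpl jnzgv
Hunk 2: at line 2 remove [gokp,yonpv] add [tqryr] -> 6 lines: olx svuzx ywu tqryr ootpl jnzgv
Hunk 3: at line 1 remove [ywu] add [zuie,zud] -> 7 lines: olx svuzx zuie zud tqryr ootpl jnzgv
Hunk 4: at line 2 remove [zud] add [kkino,abxr] -> 8 lines: olx svuzx zuie kkino abxr tqryr ootpl jnzgv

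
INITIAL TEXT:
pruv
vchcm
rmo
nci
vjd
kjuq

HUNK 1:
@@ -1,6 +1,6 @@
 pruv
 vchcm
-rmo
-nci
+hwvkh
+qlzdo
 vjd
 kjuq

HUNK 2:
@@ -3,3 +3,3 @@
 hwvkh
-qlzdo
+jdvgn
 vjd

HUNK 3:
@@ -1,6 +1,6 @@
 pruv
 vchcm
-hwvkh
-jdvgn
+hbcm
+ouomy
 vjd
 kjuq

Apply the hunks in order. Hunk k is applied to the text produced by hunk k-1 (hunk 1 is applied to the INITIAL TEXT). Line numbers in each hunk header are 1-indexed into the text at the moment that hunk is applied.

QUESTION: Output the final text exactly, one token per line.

Hunk 1: at line 1 remove [rmo,nci] add [hwvkh,qlzdo] -> 6 lines: pruv vchcm hwvkh qlzdo vjd kjuq
Hunk 2: at line 3 remove [qlzdo] add [jdvgn] -> 6 lines: pruv vchcm hwvkh jdvgn vjd kjuq
Hunk 3: at line 1 remove [hwvkh,jdvgn] add [hbcm,ouomy] -> 6 lines: pruv vchcm hbcm ouomy vjd kjuq

Answer: pruv
vchcm
hbcm
ouomy
vjd
kjuq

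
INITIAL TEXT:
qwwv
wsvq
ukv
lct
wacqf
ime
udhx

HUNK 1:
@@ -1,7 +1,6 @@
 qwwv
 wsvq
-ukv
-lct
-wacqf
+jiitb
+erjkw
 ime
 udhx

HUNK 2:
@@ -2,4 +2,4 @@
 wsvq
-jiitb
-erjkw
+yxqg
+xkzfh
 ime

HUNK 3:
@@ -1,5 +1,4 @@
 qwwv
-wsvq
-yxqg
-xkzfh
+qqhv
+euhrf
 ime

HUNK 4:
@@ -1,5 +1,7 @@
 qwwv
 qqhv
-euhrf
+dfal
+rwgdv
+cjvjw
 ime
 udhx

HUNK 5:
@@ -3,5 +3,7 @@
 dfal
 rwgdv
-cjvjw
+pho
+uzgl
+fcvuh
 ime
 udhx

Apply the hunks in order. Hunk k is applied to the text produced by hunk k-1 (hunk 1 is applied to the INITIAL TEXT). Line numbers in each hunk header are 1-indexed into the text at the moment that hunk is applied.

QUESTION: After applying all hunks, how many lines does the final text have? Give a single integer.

Hunk 1: at line 1 remove [ukv,lct,wacqf] add [jiitb,erjkw] -> 6 lines: qwwv wsvq jiitb erjkw ime udhx
Hunk 2: at line 2 remove [jiitb,erjkw] add [yxqg,xkzfh] -> 6 lines: qwwv wsvq yxqg xkzfh ime udhx
Hunk 3: at line 1 remove [wsvq,yxqg,xkzfh] add [qqhv,euhrf] -> 5 lines: qwwv qqhv euhrf ime udhx
Hunk 4: at line 1 remove [euhrf] add [dfal,rwgdv,cjvjw] -> 7 lines: qwwv qqhv dfal rwgdv cjvjw ime udhx
Hunk 5: at line 3 remove [cjvjw] add [pho,uzgl,fcvuh] -> 9 lines: qwwv qqhv dfal rwgdv pho uzgl fcvuh ime udhx
Final line count: 9

Answer: 9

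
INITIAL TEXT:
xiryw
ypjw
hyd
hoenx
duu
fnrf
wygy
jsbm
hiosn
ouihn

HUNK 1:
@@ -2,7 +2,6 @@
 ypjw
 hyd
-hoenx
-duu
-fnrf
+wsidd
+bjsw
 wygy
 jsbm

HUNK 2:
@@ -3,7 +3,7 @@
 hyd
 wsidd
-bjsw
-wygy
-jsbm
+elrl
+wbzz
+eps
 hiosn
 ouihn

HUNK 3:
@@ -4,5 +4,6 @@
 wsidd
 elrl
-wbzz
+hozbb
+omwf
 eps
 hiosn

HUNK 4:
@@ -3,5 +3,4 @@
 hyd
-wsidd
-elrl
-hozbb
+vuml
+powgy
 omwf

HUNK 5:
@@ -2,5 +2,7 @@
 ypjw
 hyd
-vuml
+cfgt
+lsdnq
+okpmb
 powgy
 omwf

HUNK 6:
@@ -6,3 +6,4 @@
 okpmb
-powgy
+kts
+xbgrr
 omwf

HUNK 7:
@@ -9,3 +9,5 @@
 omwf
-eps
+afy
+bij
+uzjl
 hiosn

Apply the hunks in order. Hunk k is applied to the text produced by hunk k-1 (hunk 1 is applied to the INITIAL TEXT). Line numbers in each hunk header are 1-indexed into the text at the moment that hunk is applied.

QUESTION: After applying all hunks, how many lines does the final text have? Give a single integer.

Hunk 1: at line 2 remove [hoenx,duu,fnrf] add [wsidd,bjsw] -> 9 lines: xiryw ypjw hyd wsidd bjsw wygy jsbm hiosn ouihn
Hunk 2: at line 3 remove [bjsw,wygy,jsbm] add [elrl,wbzz,eps] -> 9 lines: xiryw ypjw hyd wsidd elrl wbzz eps hiosn ouihn
Hunk 3: at line 4 remove [wbzz] add [hozbb,omwf] -> 10 lines: xiryw ypjw hyd wsidd elrl hozbb omwf eps hiosn ouihn
Hunk 4: at line 3 remove [wsidd,elrl,hozbb] add [vuml,powgy] -> 9 lines: xiryw ypjw hyd vuml powgy omwf eps hiosn ouihn
Hunk 5: at line 2 remove [vuml] add [cfgt,lsdnq,okpmb] -> 11 lines: xiryw ypjw hyd cfgt lsdnq okpmb powgy omwf eps hiosn ouihn
Hunk 6: at line 6 remove [powgy] add [kts,xbgrr] -> 12 lines: xiryw ypjw hyd cfgt lsdnq okpmb kts xbgrr omwf eps hiosn ouihn
Hunk 7: at line 9 remove [eps] add [afy,bij,uzjl] -> 14 lines: xiryw ypjw hyd cfgt lsdnq okpmb kts xbgrr omwf afy bij uzjl hiosn ouihn
Final line count: 14

Answer: 14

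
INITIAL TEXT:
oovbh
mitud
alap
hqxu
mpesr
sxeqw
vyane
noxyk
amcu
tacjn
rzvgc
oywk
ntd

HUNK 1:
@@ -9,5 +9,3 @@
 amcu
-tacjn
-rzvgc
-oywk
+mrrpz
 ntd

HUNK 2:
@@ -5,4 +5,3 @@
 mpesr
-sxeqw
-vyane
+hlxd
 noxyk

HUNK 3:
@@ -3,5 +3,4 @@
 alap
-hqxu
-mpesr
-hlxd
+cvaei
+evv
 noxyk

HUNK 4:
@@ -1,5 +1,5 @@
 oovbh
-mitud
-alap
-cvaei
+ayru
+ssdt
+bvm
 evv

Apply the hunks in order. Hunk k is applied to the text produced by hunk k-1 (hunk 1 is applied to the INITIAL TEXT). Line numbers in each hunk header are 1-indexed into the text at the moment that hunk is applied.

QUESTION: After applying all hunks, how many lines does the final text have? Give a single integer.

Hunk 1: at line 9 remove [tacjn,rzvgc,oywk] add [mrrpz] -> 11 lines: oovbh mitud alap hqxu mpesr sxeqw vyane noxyk amcu mrrpz ntd
Hunk 2: at line 5 remove [sxeqw,vyane] add [hlxd] -> 10 lines: oovbh mitud alap hqxu mpesr hlxd noxyk amcu mrrpz ntd
Hunk 3: at line 3 remove [hqxu,mpesr,hlxd] add [cvaei,evv] -> 9 lines: oovbh mitud alap cvaei evv noxyk amcu mrrpz ntd
Hunk 4: at line 1 remove [mitud,alap,cvaei] add [ayru,ssdt,bvm] -> 9 lines: oovbh ayru ssdt bvm evv noxyk amcu mrrpz ntd
Final line count: 9

Answer: 9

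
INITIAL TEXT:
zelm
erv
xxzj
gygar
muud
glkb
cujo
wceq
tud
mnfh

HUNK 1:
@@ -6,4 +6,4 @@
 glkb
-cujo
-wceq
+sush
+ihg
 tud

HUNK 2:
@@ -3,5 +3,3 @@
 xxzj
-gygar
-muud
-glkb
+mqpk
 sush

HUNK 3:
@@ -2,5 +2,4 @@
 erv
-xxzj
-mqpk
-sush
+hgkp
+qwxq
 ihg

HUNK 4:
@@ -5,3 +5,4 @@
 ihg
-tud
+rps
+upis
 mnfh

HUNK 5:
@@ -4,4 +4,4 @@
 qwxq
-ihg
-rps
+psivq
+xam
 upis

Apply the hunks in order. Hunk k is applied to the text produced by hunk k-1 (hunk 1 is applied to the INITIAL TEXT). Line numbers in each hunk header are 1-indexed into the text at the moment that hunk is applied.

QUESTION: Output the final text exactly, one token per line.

Answer: zelm
erv
hgkp
qwxq
psivq
xam
upis
mnfh

Derivation:
Hunk 1: at line 6 remove [cujo,wceq] add [sush,ihg] -> 10 lines: zelm erv xxzj gygar muud glkb sush ihg tud mnfh
Hunk 2: at line 3 remove [gygar,muud,glkb] add [mqpk] -> 8 lines: zelm erv xxzj mqpk sush ihg tud mnfh
Hunk 3: at line 2 remove [xxzj,mqpk,sush] add [hgkp,qwxq] -> 7 lines: zelm erv hgkp qwxq ihg tud mnfh
Hunk 4: at line 5 remove [tud] add [rps,upis] -> 8 lines: zelm erv hgkp qwxq ihg rps upis mnfh
Hunk 5: at line 4 remove [ihg,rps] add [psivq,xam] -> 8 lines: zelm erv hgkp qwxq psivq xam upis mnfh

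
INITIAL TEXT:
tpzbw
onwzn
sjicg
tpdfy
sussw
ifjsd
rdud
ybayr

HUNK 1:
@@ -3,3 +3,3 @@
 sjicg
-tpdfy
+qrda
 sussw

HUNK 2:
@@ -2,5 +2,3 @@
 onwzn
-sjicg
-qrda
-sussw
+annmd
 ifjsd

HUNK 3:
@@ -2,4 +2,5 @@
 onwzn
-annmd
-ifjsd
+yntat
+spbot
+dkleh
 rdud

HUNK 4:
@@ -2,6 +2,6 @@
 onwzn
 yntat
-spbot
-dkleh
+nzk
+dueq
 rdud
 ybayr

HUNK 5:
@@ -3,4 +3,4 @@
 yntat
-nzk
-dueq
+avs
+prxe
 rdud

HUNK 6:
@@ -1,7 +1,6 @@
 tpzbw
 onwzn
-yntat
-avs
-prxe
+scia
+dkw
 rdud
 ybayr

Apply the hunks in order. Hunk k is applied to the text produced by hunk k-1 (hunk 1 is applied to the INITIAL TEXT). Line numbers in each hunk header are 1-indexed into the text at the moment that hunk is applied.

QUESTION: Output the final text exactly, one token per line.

Hunk 1: at line 3 remove [tpdfy] add [qrda] -> 8 lines: tpzbw onwzn sjicg qrda sussw ifjsd rdud ybayr
Hunk 2: at line 2 remove [sjicg,qrda,sussw] add [annmd] -> 6 lines: tpzbw onwzn annmd ifjsd rdud ybayr
Hunk 3: at line 2 remove [annmd,ifjsd] add [yntat,spbot,dkleh] -> 7 lines: tpzbw onwzn yntat spbot dkleh rdud ybayr
Hunk 4: at line 2 remove [spbot,dkleh] add [nzk,dueq] -> 7 lines: tpzbw onwzn yntat nzk dueq rdud ybayr
Hunk 5: at line 3 remove [nzk,dueq] add [avs,prxe] -> 7 lines: tpzbw onwzn yntat avs prxe rdud ybayr
Hunk 6: at line 1 remove [yntat,avs,prxe] add [scia,dkw] -> 6 lines: tpzbw onwzn scia dkw rdud ybayr

Answer: tpzbw
onwzn
scia
dkw
rdud
ybayr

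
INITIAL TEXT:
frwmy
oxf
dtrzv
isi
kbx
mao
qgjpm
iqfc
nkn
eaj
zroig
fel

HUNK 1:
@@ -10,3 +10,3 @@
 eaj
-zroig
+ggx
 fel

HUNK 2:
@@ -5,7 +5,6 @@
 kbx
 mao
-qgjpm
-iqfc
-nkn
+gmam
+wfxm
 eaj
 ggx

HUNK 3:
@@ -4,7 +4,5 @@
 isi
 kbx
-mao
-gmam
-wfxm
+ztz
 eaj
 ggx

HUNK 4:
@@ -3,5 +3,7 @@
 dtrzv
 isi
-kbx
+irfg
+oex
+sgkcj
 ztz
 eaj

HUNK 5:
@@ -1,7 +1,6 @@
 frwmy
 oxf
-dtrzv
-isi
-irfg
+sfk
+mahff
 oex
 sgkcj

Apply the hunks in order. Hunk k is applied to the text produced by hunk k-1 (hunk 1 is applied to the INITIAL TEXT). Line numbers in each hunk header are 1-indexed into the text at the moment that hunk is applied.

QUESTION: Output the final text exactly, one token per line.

Answer: frwmy
oxf
sfk
mahff
oex
sgkcj
ztz
eaj
ggx
fel

Derivation:
Hunk 1: at line 10 remove [zroig] add [ggx] -> 12 lines: frwmy oxf dtrzv isi kbx mao qgjpm iqfc nkn eaj ggx fel
Hunk 2: at line 5 remove [qgjpm,iqfc,nkn] add [gmam,wfxm] -> 11 lines: frwmy oxf dtrzv isi kbx mao gmam wfxm eaj ggx fel
Hunk 3: at line 4 remove [mao,gmam,wfxm] add [ztz] -> 9 lines: frwmy oxf dtrzv isi kbx ztz eaj ggx fel
Hunk 4: at line 3 remove [kbx] add [irfg,oex,sgkcj] -> 11 lines: frwmy oxf dtrzv isi irfg oex sgkcj ztz eaj ggx fel
Hunk 5: at line 1 remove [dtrzv,isi,irfg] add [sfk,mahff] -> 10 lines: frwmy oxf sfk mahff oex sgkcj ztz eaj ggx fel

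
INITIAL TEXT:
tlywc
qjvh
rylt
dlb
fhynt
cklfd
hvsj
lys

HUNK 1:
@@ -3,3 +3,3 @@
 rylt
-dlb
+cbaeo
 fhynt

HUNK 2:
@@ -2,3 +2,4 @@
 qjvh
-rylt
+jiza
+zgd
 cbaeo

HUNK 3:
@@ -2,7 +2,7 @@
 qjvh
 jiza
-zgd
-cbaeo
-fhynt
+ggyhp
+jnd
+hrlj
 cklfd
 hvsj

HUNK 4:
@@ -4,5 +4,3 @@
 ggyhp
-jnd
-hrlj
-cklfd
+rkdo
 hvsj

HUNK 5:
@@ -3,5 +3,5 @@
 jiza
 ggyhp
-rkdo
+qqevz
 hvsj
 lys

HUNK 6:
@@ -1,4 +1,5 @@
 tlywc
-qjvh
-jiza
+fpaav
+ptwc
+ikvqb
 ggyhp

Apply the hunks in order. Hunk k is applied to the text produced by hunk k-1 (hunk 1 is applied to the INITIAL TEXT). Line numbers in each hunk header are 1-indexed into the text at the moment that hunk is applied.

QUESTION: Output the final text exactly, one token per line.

Answer: tlywc
fpaav
ptwc
ikvqb
ggyhp
qqevz
hvsj
lys

Derivation:
Hunk 1: at line 3 remove [dlb] add [cbaeo] -> 8 lines: tlywc qjvh rylt cbaeo fhynt cklfd hvsj lys
Hunk 2: at line 2 remove [rylt] add [jiza,zgd] -> 9 lines: tlywc qjvh jiza zgd cbaeo fhynt cklfd hvsj lys
Hunk 3: at line 2 remove [zgd,cbaeo,fhynt] add [ggyhp,jnd,hrlj] -> 9 lines: tlywc qjvh jiza ggyhp jnd hrlj cklfd hvsj lys
Hunk 4: at line 4 remove [jnd,hrlj,cklfd] add [rkdo] -> 7 lines: tlywc qjvh jiza ggyhp rkdo hvsj lys
Hunk 5: at line 3 remove [rkdo] add [qqevz] -> 7 lines: tlywc qjvh jiza ggyhp qqevz hvsj lys
Hunk 6: at line 1 remove [qjvh,jiza] add [fpaav,ptwc,ikvqb] -> 8 lines: tlywc fpaav ptwc ikvqb ggyhp qqevz hvsj lys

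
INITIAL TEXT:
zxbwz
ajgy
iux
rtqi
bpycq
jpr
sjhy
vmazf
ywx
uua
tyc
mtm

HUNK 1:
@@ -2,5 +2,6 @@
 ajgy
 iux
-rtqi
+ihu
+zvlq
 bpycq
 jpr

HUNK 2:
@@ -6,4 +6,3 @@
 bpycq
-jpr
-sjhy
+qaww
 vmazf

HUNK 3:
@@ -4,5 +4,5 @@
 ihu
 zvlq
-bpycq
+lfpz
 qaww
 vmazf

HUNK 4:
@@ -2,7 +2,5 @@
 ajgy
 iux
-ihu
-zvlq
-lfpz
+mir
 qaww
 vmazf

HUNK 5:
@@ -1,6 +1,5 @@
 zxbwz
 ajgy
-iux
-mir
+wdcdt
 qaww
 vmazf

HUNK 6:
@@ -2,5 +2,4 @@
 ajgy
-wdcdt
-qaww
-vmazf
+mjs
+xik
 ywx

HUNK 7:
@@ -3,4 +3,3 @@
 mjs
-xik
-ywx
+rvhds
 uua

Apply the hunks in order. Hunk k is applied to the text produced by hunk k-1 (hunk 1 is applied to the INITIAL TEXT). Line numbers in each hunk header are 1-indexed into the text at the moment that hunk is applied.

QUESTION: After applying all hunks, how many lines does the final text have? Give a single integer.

Answer: 7

Derivation:
Hunk 1: at line 2 remove [rtqi] add [ihu,zvlq] -> 13 lines: zxbwz ajgy iux ihu zvlq bpycq jpr sjhy vmazf ywx uua tyc mtm
Hunk 2: at line 6 remove [jpr,sjhy] add [qaww] -> 12 lines: zxbwz ajgy iux ihu zvlq bpycq qaww vmazf ywx uua tyc mtm
Hunk 3: at line 4 remove [bpycq] add [lfpz] -> 12 lines: zxbwz ajgy iux ihu zvlq lfpz qaww vmazf ywx uua tyc mtm
Hunk 4: at line 2 remove [ihu,zvlq,lfpz] add [mir] -> 10 lines: zxbwz ajgy iux mir qaww vmazf ywx uua tyc mtm
Hunk 5: at line 1 remove [iux,mir] add [wdcdt] -> 9 lines: zxbwz ajgy wdcdt qaww vmazf ywx uua tyc mtm
Hunk 6: at line 2 remove [wdcdt,qaww,vmazf] add [mjs,xik] -> 8 lines: zxbwz ajgy mjs xik ywx uua tyc mtm
Hunk 7: at line 3 remove [xik,ywx] add [rvhds] -> 7 lines: zxbwz ajgy mjs rvhds uua tyc mtm
Final line count: 7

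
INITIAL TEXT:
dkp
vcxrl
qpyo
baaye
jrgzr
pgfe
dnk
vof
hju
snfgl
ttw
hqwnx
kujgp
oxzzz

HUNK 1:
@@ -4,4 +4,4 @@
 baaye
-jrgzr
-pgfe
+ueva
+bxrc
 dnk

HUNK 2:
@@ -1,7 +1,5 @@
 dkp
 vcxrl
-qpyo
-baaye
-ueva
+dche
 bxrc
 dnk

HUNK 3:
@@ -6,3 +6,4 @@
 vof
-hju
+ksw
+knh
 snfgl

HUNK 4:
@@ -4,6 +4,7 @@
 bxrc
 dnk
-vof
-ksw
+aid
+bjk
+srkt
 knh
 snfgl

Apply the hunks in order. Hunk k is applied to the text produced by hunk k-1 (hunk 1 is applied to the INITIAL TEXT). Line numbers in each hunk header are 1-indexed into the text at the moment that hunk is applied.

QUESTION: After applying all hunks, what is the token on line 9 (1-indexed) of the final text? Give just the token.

Answer: knh

Derivation:
Hunk 1: at line 4 remove [jrgzr,pgfe] add [ueva,bxrc] -> 14 lines: dkp vcxrl qpyo baaye ueva bxrc dnk vof hju snfgl ttw hqwnx kujgp oxzzz
Hunk 2: at line 1 remove [qpyo,baaye,ueva] add [dche] -> 12 lines: dkp vcxrl dche bxrc dnk vof hju snfgl ttw hqwnx kujgp oxzzz
Hunk 3: at line 6 remove [hju] add [ksw,knh] -> 13 lines: dkp vcxrl dche bxrc dnk vof ksw knh snfgl ttw hqwnx kujgp oxzzz
Hunk 4: at line 4 remove [vof,ksw] add [aid,bjk,srkt] -> 14 lines: dkp vcxrl dche bxrc dnk aid bjk srkt knh snfgl ttw hqwnx kujgp oxzzz
Final line 9: knh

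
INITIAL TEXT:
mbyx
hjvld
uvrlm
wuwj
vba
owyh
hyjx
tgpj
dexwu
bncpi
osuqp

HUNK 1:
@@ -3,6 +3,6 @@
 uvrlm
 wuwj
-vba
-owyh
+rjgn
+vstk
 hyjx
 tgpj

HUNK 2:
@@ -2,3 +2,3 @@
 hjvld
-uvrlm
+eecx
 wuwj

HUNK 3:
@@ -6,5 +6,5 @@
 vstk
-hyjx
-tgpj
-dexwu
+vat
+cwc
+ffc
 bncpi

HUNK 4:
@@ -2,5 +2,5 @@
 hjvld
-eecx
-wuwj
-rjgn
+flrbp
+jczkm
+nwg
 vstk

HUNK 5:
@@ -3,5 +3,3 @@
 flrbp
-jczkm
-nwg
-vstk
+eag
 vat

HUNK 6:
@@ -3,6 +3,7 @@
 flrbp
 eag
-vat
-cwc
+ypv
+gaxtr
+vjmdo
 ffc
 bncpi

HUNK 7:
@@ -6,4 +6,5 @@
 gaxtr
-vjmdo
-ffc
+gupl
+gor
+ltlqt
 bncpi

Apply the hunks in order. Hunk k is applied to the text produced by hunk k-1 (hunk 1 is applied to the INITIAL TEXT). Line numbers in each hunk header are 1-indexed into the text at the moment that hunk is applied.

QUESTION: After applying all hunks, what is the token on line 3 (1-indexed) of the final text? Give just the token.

Hunk 1: at line 3 remove [vba,owyh] add [rjgn,vstk] -> 11 lines: mbyx hjvld uvrlm wuwj rjgn vstk hyjx tgpj dexwu bncpi osuqp
Hunk 2: at line 2 remove [uvrlm] add [eecx] -> 11 lines: mbyx hjvld eecx wuwj rjgn vstk hyjx tgpj dexwu bncpi osuqp
Hunk 3: at line 6 remove [hyjx,tgpj,dexwu] add [vat,cwc,ffc] -> 11 lines: mbyx hjvld eecx wuwj rjgn vstk vat cwc ffc bncpi osuqp
Hunk 4: at line 2 remove [eecx,wuwj,rjgn] add [flrbp,jczkm,nwg] -> 11 lines: mbyx hjvld flrbp jczkm nwg vstk vat cwc ffc bncpi osuqp
Hunk 5: at line 3 remove [jczkm,nwg,vstk] add [eag] -> 9 lines: mbyx hjvld flrbp eag vat cwc ffc bncpi osuqp
Hunk 6: at line 3 remove [vat,cwc] add [ypv,gaxtr,vjmdo] -> 10 lines: mbyx hjvld flrbp eag ypv gaxtr vjmdo ffc bncpi osuqp
Hunk 7: at line 6 remove [vjmdo,ffc] add [gupl,gor,ltlqt] -> 11 lines: mbyx hjvld flrbp eag ypv gaxtr gupl gor ltlqt bncpi osuqp
Final line 3: flrbp

Answer: flrbp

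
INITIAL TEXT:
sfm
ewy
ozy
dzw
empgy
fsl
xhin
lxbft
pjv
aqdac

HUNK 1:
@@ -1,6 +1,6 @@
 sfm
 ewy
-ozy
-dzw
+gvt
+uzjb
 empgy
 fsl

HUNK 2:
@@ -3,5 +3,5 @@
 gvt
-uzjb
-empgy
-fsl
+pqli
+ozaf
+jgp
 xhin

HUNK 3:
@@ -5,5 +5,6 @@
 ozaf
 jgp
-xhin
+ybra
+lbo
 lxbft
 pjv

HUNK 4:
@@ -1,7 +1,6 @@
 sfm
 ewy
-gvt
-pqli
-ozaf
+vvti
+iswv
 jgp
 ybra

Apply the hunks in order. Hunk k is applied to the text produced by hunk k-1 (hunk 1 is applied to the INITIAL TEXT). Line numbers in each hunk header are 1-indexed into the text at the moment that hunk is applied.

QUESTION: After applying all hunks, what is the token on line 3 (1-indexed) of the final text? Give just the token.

Answer: vvti

Derivation:
Hunk 1: at line 1 remove [ozy,dzw] add [gvt,uzjb] -> 10 lines: sfm ewy gvt uzjb empgy fsl xhin lxbft pjv aqdac
Hunk 2: at line 3 remove [uzjb,empgy,fsl] add [pqli,ozaf,jgp] -> 10 lines: sfm ewy gvt pqli ozaf jgp xhin lxbft pjv aqdac
Hunk 3: at line 5 remove [xhin] add [ybra,lbo] -> 11 lines: sfm ewy gvt pqli ozaf jgp ybra lbo lxbft pjv aqdac
Hunk 4: at line 1 remove [gvt,pqli,ozaf] add [vvti,iswv] -> 10 lines: sfm ewy vvti iswv jgp ybra lbo lxbft pjv aqdac
Final line 3: vvti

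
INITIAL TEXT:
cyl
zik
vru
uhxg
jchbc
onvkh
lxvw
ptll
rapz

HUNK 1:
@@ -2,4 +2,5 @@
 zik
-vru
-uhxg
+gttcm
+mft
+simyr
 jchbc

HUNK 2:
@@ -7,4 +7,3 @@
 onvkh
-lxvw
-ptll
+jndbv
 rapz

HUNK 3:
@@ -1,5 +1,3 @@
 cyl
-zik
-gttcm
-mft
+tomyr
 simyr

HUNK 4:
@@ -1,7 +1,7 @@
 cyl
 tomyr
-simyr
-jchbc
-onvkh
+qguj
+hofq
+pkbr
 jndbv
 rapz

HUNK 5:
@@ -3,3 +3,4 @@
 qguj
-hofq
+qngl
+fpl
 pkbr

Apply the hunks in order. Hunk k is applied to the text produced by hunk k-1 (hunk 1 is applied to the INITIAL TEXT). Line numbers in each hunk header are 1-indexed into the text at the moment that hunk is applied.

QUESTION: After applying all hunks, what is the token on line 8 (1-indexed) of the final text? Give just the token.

Answer: rapz

Derivation:
Hunk 1: at line 2 remove [vru,uhxg] add [gttcm,mft,simyr] -> 10 lines: cyl zik gttcm mft simyr jchbc onvkh lxvw ptll rapz
Hunk 2: at line 7 remove [lxvw,ptll] add [jndbv] -> 9 lines: cyl zik gttcm mft simyr jchbc onvkh jndbv rapz
Hunk 3: at line 1 remove [zik,gttcm,mft] add [tomyr] -> 7 lines: cyl tomyr simyr jchbc onvkh jndbv rapz
Hunk 4: at line 1 remove [simyr,jchbc,onvkh] add [qguj,hofq,pkbr] -> 7 lines: cyl tomyr qguj hofq pkbr jndbv rapz
Hunk 5: at line 3 remove [hofq] add [qngl,fpl] -> 8 lines: cyl tomyr qguj qngl fpl pkbr jndbv rapz
Final line 8: rapz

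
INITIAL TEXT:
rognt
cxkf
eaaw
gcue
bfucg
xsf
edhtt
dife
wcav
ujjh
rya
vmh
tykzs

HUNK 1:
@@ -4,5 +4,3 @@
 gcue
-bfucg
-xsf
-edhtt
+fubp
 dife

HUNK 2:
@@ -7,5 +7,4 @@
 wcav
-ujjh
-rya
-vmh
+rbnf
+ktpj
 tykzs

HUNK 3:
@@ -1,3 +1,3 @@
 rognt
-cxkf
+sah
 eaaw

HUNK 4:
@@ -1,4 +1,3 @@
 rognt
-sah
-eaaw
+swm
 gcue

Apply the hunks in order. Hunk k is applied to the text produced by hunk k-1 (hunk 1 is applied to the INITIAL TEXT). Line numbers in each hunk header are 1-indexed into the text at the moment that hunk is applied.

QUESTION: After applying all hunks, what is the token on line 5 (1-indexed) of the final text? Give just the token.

Hunk 1: at line 4 remove [bfucg,xsf,edhtt] add [fubp] -> 11 lines: rognt cxkf eaaw gcue fubp dife wcav ujjh rya vmh tykzs
Hunk 2: at line 7 remove [ujjh,rya,vmh] add [rbnf,ktpj] -> 10 lines: rognt cxkf eaaw gcue fubp dife wcav rbnf ktpj tykzs
Hunk 3: at line 1 remove [cxkf] add [sah] -> 10 lines: rognt sah eaaw gcue fubp dife wcav rbnf ktpj tykzs
Hunk 4: at line 1 remove [sah,eaaw] add [swm] -> 9 lines: rognt swm gcue fubp dife wcav rbnf ktpj tykzs
Final line 5: dife

Answer: dife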